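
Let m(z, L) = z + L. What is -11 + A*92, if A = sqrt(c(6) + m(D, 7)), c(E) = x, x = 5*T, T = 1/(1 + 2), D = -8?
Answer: -11 + 92*sqrt(6)/3 ≈ 64.118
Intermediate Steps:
T = 1/3 ≈ 0.33333
m(z, L) = L + z
x = 5/3 (x = 5*(1/3) = 5/3 ≈ 1.6667)
c(E) = 5/3
A = sqrt(6)/3 (A = sqrt(5/3 + (7 - 8)) = sqrt(5/3 - 1) = sqrt(2/3) = sqrt(6)/3 ≈ 0.81650)
-11 + A*92 = -11 + (sqrt(6)/3)*92 = -11 + 92*sqrt(6)/3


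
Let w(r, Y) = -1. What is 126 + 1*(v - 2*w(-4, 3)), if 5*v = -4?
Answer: 636/5 ≈ 127.20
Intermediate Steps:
v = -4/5 (v = (1/5)*(-4) = -4/5 ≈ -0.80000)
126 + 1*(v - 2*w(-4, 3)) = 126 + 1*(-4/5 - 2*(-1)) = 126 + 1*(-4/5 + 2) = 126 + 1*(6/5) = 126 + 6/5 = 636/5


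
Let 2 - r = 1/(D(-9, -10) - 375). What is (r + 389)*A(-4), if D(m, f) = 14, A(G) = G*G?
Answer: 2258432/361 ≈ 6256.0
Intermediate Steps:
A(G) = G²
r = 723/361 (r = 2 - 1/(14 - 375) = 2 - 1/(-361) = 2 - 1*(-1/361) = 2 + 1/361 = 723/361 ≈ 2.0028)
(r + 389)*A(-4) = (723/361 + 389)*(-4)² = (141152/361)*16 = 2258432/361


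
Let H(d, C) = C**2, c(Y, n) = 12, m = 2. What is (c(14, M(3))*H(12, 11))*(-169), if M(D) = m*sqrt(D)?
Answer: -245388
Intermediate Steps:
M(D) = 2*sqrt(D)
(c(14, M(3))*H(12, 11))*(-169) = (12*11**2)*(-169) = (12*121)*(-169) = 1452*(-169) = -245388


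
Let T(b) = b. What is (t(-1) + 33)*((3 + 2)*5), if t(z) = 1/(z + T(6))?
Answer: 830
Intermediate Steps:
t(z) = 1/(6 + z) (t(z) = 1/(z + 6) = 1/(6 + z))
(t(-1) + 33)*((3 + 2)*5) = (1/(6 - 1) + 33)*((3 + 2)*5) = (1/5 + 33)*(5*5) = (⅕ + 33)*25 = (166/5)*25 = 830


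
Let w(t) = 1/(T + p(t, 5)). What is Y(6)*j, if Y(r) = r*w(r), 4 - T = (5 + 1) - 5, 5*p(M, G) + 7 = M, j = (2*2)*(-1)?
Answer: -60/7 ≈ -8.5714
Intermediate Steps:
j = -4 (j = 4*(-1) = -4)
p(M, G) = -7/5 + M/5
T = 3 (T = 4 - ((5 + 1) - 5) = 4 - (6 - 5) = 4 - 1*1 = 4 - 1 = 3)
w(t) = 1/(8/5 + t/5) (w(t) = 1/(3 + (-7/5 + t/5)) = 1/(8/5 + t/5))
Y(r) = 5*r/(8 + r) (Y(r) = r*(5/(8 + r)) = 5*r/(8 + r))
Y(6)*j = (5*6/(8 + 6))*(-4) = (5*6/14)*(-4) = (5*6*(1/14))*(-4) = (15/7)*(-4) = -60/7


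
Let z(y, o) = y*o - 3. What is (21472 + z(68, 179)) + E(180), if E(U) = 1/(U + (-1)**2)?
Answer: 6089022/181 ≈ 33641.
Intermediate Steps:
z(y, o) = -3 + o*y (z(y, o) = o*y - 3 = -3 + o*y)
E(U) = 1/(1 + U) (E(U) = 1/(U + 1) = 1/(1 + U))
(21472 + z(68, 179)) + E(180) = (21472 + (-3 + 179*68)) + 1/(1 + 180) = (21472 + (-3 + 12172)) + 1/181 = (21472 + 12169) + 1/181 = 33641 + 1/181 = 6089022/181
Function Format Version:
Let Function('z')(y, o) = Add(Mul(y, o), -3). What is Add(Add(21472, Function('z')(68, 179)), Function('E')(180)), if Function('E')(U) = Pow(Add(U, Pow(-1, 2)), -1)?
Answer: Rational(6089022, 181) ≈ 33641.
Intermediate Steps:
Function('z')(y, o) = Add(-3, Mul(o, y)) (Function('z')(y, o) = Add(Mul(o, y), -3) = Add(-3, Mul(o, y)))
Function('E')(U) = Pow(Add(1, U), -1) (Function('E')(U) = Pow(Add(U, 1), -1) = Pow(Add(1, U), -1))
Add(Add(21472, Function('z')(68, 179)), Function('E')(180)) = Add(Add(21472, Add(-3, Mul(179, 68))), Pow(Add(1, 180), -1)) = Add(Add(21472, Add(-3, 12172)), Pow(181, -1)) = Add(Add(21472, 12169), Rational(1, 181)) = Add(33641, Rational(1, 181)) = Rational(6089022, 181)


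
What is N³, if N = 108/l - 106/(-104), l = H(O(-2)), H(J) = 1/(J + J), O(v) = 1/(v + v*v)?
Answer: 182187833309/140608 ≈ 1.2957e+6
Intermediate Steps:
O(v) = 1/(v + v²)
H(J) = 1/(2*J)
l = 1 (l = 1/(2*((1/((-2)*(1 - 2))))) = 1/(2*((-½/(-1)))) = 1/(2*((-½*(-1)))) = 1/(2*(½)) = (½)*2 = 1)
N = 5669/52 (N = 108/1 - 106/(-104) = 108*1 - 106*(-1/104) = 108 + 53/52 = 5669/52 ≈ 109.02)
N³ = (5669/52)³ = 182187833309/140608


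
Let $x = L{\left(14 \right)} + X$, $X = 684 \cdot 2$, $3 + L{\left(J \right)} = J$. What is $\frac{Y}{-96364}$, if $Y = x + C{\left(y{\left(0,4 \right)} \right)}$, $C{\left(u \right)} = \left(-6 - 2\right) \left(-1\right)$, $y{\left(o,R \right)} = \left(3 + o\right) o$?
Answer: $- \frac{1387}{96364} \approx -0.014393$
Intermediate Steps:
$L{\left(J \right)} = -3 + J$
$X = 1368$
$y{\left(o,R \right)} = o \left(3 + o\right)$
$C{\left(u \right)} = 8$ ($C{\left(u \right)} = \left(-8\right) \left(-1\right) = 8$)
$x = 1379$ ($x = \left(-3 + 14\right) + 1368 = 11 + 1368 = 1379$)
$Y = 1387$ ($Y = 1379 + 8 = 1387$)
$\frac{Y}{-96364} = \frac{1387}{-96364} = 1387 \left(- \frac{1}{96364}\right) = - \frac{1387}{96364}$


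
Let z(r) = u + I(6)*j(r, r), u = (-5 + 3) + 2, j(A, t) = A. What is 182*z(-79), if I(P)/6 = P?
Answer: -517608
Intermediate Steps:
I(P) = 6*P
u = 0 (u = -2 + 2 = 0)
z(r) = 36*r (z(r) = 0 + (6*6)*r = 0 + 36*r = 36*r)
182*z(-79) = 182*(36*(-79)) = 182*(-2844) = -517608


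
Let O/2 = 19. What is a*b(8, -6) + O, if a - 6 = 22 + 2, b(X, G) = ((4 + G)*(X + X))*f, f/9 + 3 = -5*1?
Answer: 69158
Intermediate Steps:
O = 38 (O = 2*19 = 38)
f = -72 (f = -27 + 9*(-5*1) = -27 + 9*(-5) = -27 - 45 = -72)
b(X, G) = -144*X*(4 + G) (b(X, G) = ((4 + G)*(X + X))*(-72) = ((4 + G)*(2*X))*(-72) = (2*X*(4 + G))*(-72) = -144*X*(4 + G))
a = 30 (a = 6 + (22 + 2) = 6 + 24 = 30)
a*b(8, -6) + O = 30*(-144*8*(4 - 6)) + 38 = 30*(-144*8*(-2)) + 38 = 30*2304 + 38 = 69120 + 38 = 69158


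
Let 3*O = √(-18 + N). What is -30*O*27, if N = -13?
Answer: -270*I*√31 ≈ -1503.3*I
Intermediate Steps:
O = I*√31/3 (O = √(-18 - 13)/3 = √(-31)/3 = (I*√31)/3 = I*√31/3 ≈ 1.8559*I)
-30*O*27 = -10*I*√31*27 = -270*I*√31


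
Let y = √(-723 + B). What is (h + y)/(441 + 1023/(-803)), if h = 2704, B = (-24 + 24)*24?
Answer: 49348/8025 + 73*I*√723/32100 ≈ 6.1493 + 0.061149*I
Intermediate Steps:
B = 0 (B = 0*24 = 0)
y = I*√723 (y = √(-723 + 0) = √(-723) = I*√723 ≈ 26.889*I)
(h + y)/(441 + 1023/(-803)) = (2704 + I*√723)/(441 + 1023/(-803)) = (2704 + I*√723)/(441 + 1023*(-1/803)) = (2704 + I*√723)/(441 - 93/73) = (2704 + I*√723)/(32100/73) = (2704 + I*√723)*(73/32100) = 49348/8025 + 73*I*√723/32100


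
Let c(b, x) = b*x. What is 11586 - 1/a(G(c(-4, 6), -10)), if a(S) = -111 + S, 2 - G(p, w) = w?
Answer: 1147015/99 ≈ 11586.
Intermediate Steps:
G(p, w) = 2 - w
11586 - 1/a(G(c(-4, 6), -10)) = 11586 - 1/(-111 + (2 - 1*(-10))) = 11586 - 1/(-111 + (2 + 10)) = 11586 - 1/(-111 + 12) = 11586 - 1/(-99) = 11586 - 1*(-1/99) = 11586 + 1/99 = 1147015/99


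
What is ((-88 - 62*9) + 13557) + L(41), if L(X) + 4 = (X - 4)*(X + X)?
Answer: 15941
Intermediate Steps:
L(X) = -4 + 2*X*(-4 + X) (L(X) = -4 + (X - 4)*(X + X) = -4 + (-4 + X)*(2*X) = -4 + 2*X*(-4 + X))
((-88 - 62*9) + 13557) + L(41) = ((-88 - 62*9) + 13557) + (-4 - 8*41 + 2*41²) = ((-88 - 558) + 13557) + (-4 - 328 + 2*1681) = (-646 + 13557) + (-4 - 328 + 3362) = 12911 + 3030 = 15941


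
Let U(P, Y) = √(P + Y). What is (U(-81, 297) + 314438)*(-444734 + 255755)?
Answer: -59422178802 - 1133874*√6 ≈ -5.9425e+10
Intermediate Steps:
(U(-81, 297) + 314438)*(-444734 + 255755) = (√(-81 + 297) + 314438)*(-444734 + 255755) = (√216 + 314438)*(-188979) = (6*√6 + 314438)*(-188979) = (314438 + 6*√6)*(-188979) = -59422178802 - 1133874*√6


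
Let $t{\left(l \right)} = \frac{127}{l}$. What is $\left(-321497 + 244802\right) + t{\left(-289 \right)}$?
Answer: $- \frac{22164982}{289} \approx -76696.0$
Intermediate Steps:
$\left(-321497 + 244802\right) + t{\left(-289 \right)} = \left(-321497 + 244802\right) + \frac{127}{-289} = -76695 + 127 \left(- \frac{1}{289}\right) = -76695 - \frac{127}{289} = - \frac{22164982}{289}$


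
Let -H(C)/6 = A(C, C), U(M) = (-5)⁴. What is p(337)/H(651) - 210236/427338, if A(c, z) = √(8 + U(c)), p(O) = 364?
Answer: -105118/213669 - 182*√633/1899 ≈ -2.9033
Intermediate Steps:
U(M) = 625
A(c, z) = √633 (A(c, z) = √(8 + 625) = √633)
H(C) = -6*√633
p(337)/H(651) - 210236/427338 = 364/((-6*√633)) - 210236/427338 = 364*(-√633/3798) - 210236*1/427338 = -182*√633/1899 - 105118/213669 = -105118/213669 - 182*√633/1899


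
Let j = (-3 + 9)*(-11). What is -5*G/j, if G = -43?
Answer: -215/66 ≈ -3.2576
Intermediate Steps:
j = -66 (j = 6*(-11) = -66)
-5*G/j = -(-215)/(-66) = -(-215)*(-1)/66 = -5*43/66 = -215/66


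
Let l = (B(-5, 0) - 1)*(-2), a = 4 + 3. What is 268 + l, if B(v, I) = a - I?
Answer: 256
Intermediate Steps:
a = 7
B(v, I) = 7 - I
l = -12 (l = ((7 - 1*0) - 1)*(-2) = ((7 + 0) - 1)*(-2) = (7 - 1)*(-2) = 6*(-2) = -12)
268 + l = 268 - 12 = 256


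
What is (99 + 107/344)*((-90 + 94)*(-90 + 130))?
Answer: 683260/43 ≈ 15890.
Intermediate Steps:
(99 + 107/344)*((-90 + 94)*(-90 + 130)) = (99 + 107*(1/344))*(4*40) = (99 + 107/344)*160 = (34163/344)*160 = 683260/43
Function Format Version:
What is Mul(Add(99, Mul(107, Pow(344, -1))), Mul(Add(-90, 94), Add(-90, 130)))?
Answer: Rational(683260, 43) ≈ 15890.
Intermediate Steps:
Mul(Add(99, Mul(107, Pow(344, -1))), Mul(Add(-90, 94), Add(-90, 130))) = Mul(Add(99, Mul(107, Rational(1, 344))), Mul(4, 40)) = Mul(Add(99, Rational(107, 344)), 160) = Mul(Rational(34163, 344), 160) = Rational(683260, 43)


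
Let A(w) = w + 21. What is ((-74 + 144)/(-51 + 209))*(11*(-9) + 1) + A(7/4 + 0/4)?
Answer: -6531/316 ≈ -20.668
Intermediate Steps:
A(w) = 21 + w
((-74 + 144)/(-51 + 209))*(11*(-9) + 1) + A(7/4 + 0/4) = ((-74 + 144)/(-51 + 209))*(11*(-9) + 1) + (21 + (7/4 + 0/4)) = (70/158)*(-99 + 1) + (21 + (7*(¼) + 0*(¼))) = (70*(1/158))*(-98) + (21 + (7/4 + 0)) = (35/79)*(-98) + (21 + 7/4) = -3430/79 + 91/4 = -6531/316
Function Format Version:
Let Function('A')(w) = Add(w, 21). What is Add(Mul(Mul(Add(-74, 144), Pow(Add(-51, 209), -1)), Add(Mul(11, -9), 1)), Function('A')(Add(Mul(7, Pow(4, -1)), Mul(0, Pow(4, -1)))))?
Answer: Rational(-6531, 316) ≈ -20.668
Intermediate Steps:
Function('A')(w) = Add(21, w)
Add(Mul(Mul(Add(-74, 144), Pow(Add(-51, 209), -1)), Add(Mul(11, -9), 1)), Function('A')(Add(Mul(7, Pow(4, -1)), Mul(0, Pow(4, -1))))) = Add(Mul(Mul(Add(-74, 144), Pow(Add(-51, 209), -1)), Add(Mul(11, -9), 1)), Add(21, Add(Mul(7, Pow(4, -1)), Mul(0, Pow(4, -1))))) = Add(Mul(Mul(70, Pow(158, -1)), Add(-99, 1)), Add(21, Add(Mul(7, Rational(1, 4)), Mul(0, Rational(1, 4))))) = Add(Mul(Mul(70, Rational(1, 158)), -98), Add(21, Add(Rational(7, 4), 0))) = Add(Mul(Rational(35, 79), -98), Add(21, Rational(7, 4))) = Add(Rational(-3430, 79), Rational(91, 4)) = Rational(-6531, 316)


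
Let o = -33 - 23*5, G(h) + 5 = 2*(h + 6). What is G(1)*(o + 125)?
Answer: -207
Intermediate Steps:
G(h) = 7 + 2*h (G(h) = -5 + 2*(h + 6) = -5 + 2*(6 + h) = -5 + (12 + 2*h) = 7 + 2*h)
o = -148 (o = -33 - 115 = -148)
G(1)*(o + 125) = (7 + 2*1)*(-148 + 125) = (7 + 2)*(-23) = 9*(-23) = -207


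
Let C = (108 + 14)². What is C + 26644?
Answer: 41528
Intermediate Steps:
C = 14884 (C = 122² = 14884)
C + 26644 = 14884 + 26644 = 41528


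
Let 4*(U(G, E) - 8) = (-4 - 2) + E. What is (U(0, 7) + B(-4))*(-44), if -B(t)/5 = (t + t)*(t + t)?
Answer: 13717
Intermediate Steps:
B(t) = -20*t**2 (B(t) = -5*(t + t)*(t + t) = -5*2*t*2*t = -20*t**2)
U(G, E) = 13/2 + E/4 (U(G, E) = 8 + ((-4 - 2) + E)/4 = 8 + (-6 + E)/4 = 8 + (-3/2 + E/4) = 13/2 + E/4)
(U(0, 7) + B(-4))*(-44) = ((13/2 + (1/4)*7) - 20*(-4)**2)*(-44) = ((13/2 + 7/4) - 20*16)*(-44) = (33/4 - 320)*(-44) = -1247/4*(-44) = 13717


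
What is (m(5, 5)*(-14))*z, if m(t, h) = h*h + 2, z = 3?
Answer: -1134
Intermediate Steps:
m(t, h) = 2 + h² (m(t, h) = h² + 2 = 2 + h²)
(m(5, 5)*(-14))*z = ((2 + 5²)*(-14))*3 = ((2 + 25)*(-14))*3 = (27*(-14))*3 = -378*3 = -1134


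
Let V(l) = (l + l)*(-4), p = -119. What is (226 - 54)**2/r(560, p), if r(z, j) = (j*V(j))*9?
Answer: -3698/127449 ≈ -0.029016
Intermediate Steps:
V(l) = -8*l (V(l) = (2*l)*(-4) = -8*l)
r(z, j) = -72*j**2 (r(z, j) = (j*(-8*j))*9 = -8*j**2*9 = -72*j**2)
(226 - 54)**2/r(560, p) = (226 - 54)**2/((-72*(-119)**2)) = 172**2/((-72*14161)) = 29584/(-1019592) = 29584*(-1/1019592) = -3698/127449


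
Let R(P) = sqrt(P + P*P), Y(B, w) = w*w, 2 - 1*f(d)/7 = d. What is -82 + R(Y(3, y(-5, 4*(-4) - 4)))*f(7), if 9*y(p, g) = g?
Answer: -82 - 700*sqrt(481)/81 ≈ -271.53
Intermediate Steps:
y(p, g) = g/9
f(d) = 14 - 7*d
Y(B, w) = w**2
R(P) = sqrt(P + P**2)
-82 + R(Y(3, y(-5, 4*(-4) - 4)))*f(7) = -82 + sqrt(((4*(-4) - 4)/9)**2*(1 + ((4*(-4) - 4)/9)**2))*(14 - 7*7) = -82 + sqrt(((-16 - 4)/9)**2*(1 + ((-16 - 4)/9)**2))*(14 - 49) = -82 + sqrt(((1/9)*(-20))**2*(1 + ((1/9)*(-20))**2))*(-35) = -82 + sqrt((-20/9)**2*(1 + (-20/9)**2))*(-35) = -82 + sqrt(400*(1 + 400/81)/81)*(-35) = -82 + sqrt((400/81)*(481/81))*(-35) = -82 + sqrt(192400/6561)*(-35) = -82 + (20*sqrt(481)/81)*(-35) = -82 - 700*sqrt(481)/81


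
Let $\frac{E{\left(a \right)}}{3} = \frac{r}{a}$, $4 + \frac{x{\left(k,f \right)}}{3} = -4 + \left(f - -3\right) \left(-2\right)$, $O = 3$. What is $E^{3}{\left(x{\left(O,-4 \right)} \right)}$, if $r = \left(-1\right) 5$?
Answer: $\frac{125}{216} \approx 0.5787$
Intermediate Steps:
$r = -5$
$x{\left(k,f \right)} = -42 - 6 f$ ($x{\left(k,f \right)} = -12 + 3 \left(-4 + \left(f - -3\right) \left(-2\right)\right) = -12 + 3 \left(-4 + \left(f + 3\right) \left(-2\right)\right) = -12 + 3 \left(-4 + \left(3 + f\right) \left(-2\right)\right) = -12 + 3 \left(-4 - \left(6 + 2 f\right)\right) = -12 + 3 \left(-10 - 2 f\right) = -12 - \left(30 + 6 f\right) = -42 - 6 f$)
$E{\left(a \right)} = - \frac{15}{a}$ ($E{\left(a \right)} = 3 \left(- \frac{5}{a}\right) = - \frac{15}{a}$)
$E^{3}{\left(x{\left(O,-4 \right)} \right)} = \left(- \frac{15}{-42 - -24}\right)^{3} = \left(- \frac{15}{-42 + 24}\right)^{3} = \left(- \frac{15}{-18}\right)^{3} = \left(\left(-15\right) \left(- \frac{1}{18}\right)\right)^{3} = \left(\frac{5}{6}\right)^{3} = \frac{125}{216}$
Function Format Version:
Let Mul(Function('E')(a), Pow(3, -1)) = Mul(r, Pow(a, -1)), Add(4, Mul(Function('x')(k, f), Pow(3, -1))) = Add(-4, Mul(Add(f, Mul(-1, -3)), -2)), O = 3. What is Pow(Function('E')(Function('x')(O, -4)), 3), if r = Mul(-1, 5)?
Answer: Rational(125, 216) ≈ 0.57870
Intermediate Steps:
r = -5
Function('x')(k, f) = Add(-42, Mul(-6, f)) (Function('x')(k, f) = Add(-12, Mul(3, Add(-4, Mul(Add(f, Mul(-1, -3)), -2)))) = Add(-12, Mul(3, Add(-4, Mul(Add(f, 3), -2)))) = Add(-12, Mul(3, Add(-4, Mul(Add(3, f), -2)))) = Add(-12, Mul(3, Add(-4, Add(-6, Mul(-2, f))))) = Add(-12, Mul(3, Add(-10, Mul(-2, f)))) = Add(-12, Add(-30, Mul(-6, f))) = Add(-42, Mul(-6, f)))
Function('E')(a) = Mul(-15, Pow(a, -1)) (Function('E')(a) = Mul(3, Mul(-5, Pow(a, -1))) = Mul(-15, Pow(a, -1)))
Pow(Function('E')(Function('x')(O, -4)), 3) = Pow(Mul(-15, Pow(Add(-42, Mul(-6, -4)), -1)), 3) = Pow(Mul(-15, Pow(Add(-42, 24), -1)), 3) = Pow(Mul(-15, Pow(-18, -1)), 3) = Pow(Mul(-15, Rational(-1, 18)), 3) = Pow(Rational(5, 6), 3) = Rational(125, 216)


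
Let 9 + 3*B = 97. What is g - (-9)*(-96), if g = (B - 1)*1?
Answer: -2507/3 ≈ -835.67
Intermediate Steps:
B = 88/3 (B = -3 + (⅓)*97 = -3 + 97/3 = 88/3 ≈ 29.333)
g = 85/3 (g = (88/3 - 1)*1 = (85/3)*1 = 85/3 ≈ 28.333)
g - (-9)*(-96) = 85/3 - (-9)*(-96) = 85/3 - 1*864 = 85/3 - 864 = -2507/3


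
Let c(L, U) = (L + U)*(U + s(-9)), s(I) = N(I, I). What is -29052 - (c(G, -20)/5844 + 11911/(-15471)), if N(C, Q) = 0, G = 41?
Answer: -218882378462/7534377 ≈ -29051.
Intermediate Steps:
s(I) = 0
c(L, U) = U*(L + U) (c(L, U) = (L + U)*(U + 0) = (L + U)*U = U*(L + U))
-29052 - (c(G, -20)/5844 + 11911/(-15471)) = -29052 - (-20*(41 - 20)/5844 + 11911/(-15471)) = -29052 - (-20*21*(1/5844) + 11911*(-1/15471)) = -29052 - (-420*1/5844 - 11911/15471) = -29052 - (-35/487 - 11911/15471) = -29052 - 1*(-6342142/7534377) = -29052 + 6342142/7534377 = -218882378462/7534377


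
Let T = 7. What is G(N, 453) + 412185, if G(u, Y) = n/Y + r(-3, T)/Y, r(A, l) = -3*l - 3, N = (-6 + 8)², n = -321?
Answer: 62239820/151 ≈ 4.1218e+5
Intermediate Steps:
N = 4 (N = 2² = 4)
r(A, l) = -3 - 3*l
G(u, Y) = -345/Y (G(u, Y) = -321/Y + (-3 - 3*7)/Y = -321/Y + (-3 - 21)/Y = -321/Y - 24/Y = -345/Y)
G(N, 453) + 412185 = -345/453 + 412185 = -345*1/453 + 412185 = -115/151 + 412185 = 62239820/151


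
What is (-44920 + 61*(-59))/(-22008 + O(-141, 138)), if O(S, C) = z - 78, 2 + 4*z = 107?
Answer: 64692/29413 ≈ 2.1994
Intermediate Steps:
z = 105/4 (z = -1/2 + (1/4)*107 = -1/2 + 107/4 = 105/4 ≈ 26.250)
O(S, C) = -207/4 (O(S, C) = 105/4 - 78 = -207/4)
(-44920 + 61*(-59))/(-22008 + O(-141, 138)) = (-44920 + 61*(-59))/(-22008 - 207/4) = (-44920 - 3599)/(-88239/4) = -48519*(-4/88239) = 64692/29413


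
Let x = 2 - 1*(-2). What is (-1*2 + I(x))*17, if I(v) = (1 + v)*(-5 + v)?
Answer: -119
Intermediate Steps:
x = 4 (x = 2 + 2 = 4)
(-1*2 + I(x))*17 = (-1*2 + (-5 + 4² - 4*4))*17 = (-2 + (-5 + 16 - 16))*17 = (-2 - 5)*17 = -7*17 = -119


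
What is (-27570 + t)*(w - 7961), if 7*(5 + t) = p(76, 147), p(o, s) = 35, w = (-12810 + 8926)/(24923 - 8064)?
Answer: 3700400819310/16859 ≈ 2.1949e+8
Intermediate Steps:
w = -3884/16859 ≈ -0.23038
t = 0 (t = -5 + (⅐)*35 = -5 + 5 = 0)
(-27570 + t)*(w - 7961) = (-27570 + 0)*(-3884/16859 - 7961) = -27570*(-134218383/16859) = 3700400819310/16859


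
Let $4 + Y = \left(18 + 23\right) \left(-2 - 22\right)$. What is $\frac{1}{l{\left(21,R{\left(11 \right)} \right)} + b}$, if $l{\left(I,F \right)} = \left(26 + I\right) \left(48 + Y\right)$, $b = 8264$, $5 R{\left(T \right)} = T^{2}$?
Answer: $- \frac{1}{35916} \approx -2.7843 \cdot 10^{-5}$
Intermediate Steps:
$R{\left(T \right)} = \frac{T^{2}}{5}$
$Y = -988$ ($Y = -4 + \left(18 + 23\right) \left(-2 - 22\right) = -4 + 41 \left(-24\right) = -4 - 984 = -988$)
$l{\left(I,F \right)} = -24440 - 940 I$ ($l{\left(I,F \right)} = \left(26 + I\right) \left(48 - 988\right) = \left(26 + I\right) \left(-940\right) = -24440 - 940 I$)
$\frac{1}{l{\left(21,R{\left(11 \right)} \right)} + b} = \frac{1}{\left(-24440 - 19740\right) + 8264} = \frac{1}{-44180 + 8264} = \frac{1}{-35916} = - \frac{1}{35916}$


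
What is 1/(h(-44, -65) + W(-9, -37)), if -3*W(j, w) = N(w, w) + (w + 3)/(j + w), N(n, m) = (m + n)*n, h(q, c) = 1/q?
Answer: -1012/923891 ≈ -0.0010954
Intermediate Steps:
N(n, m) = n*(m + n)
W(j, w) = -2*w**2/3 - (3 + w)/(3*(j + w)) (W(j, w) = -(w*(w + w) + (w + 3)/(j + w))/3 = -(w*(2*w) + (3 + w)/(j + w))/3 = -(2*w**2 + (3 + w)/(j + w))/3 = -2*w**2/3 - (3 + w)/(3*(j + w)))
1/(h(-44, -65) + W(-9, -37)) = 1/(1/(-44) + (-3 - 1*(-37) - 2*(-37)**3 - 2*(-9)*(-37)**2)/(3*(-9 - 37))) = 1/(-1/44 + (1/3)*(-3 + 37 - 2*(-50653) - 2*(-9)*1369)/(-46)) = 1/(-1/44 + (1/3)*(-1/46)*(-3 + 37 + 101306 + 24642)) = 1/(-1/44 + (1/3)*(-1/46)*125982) = 1/(-1/44 - 20997/23) = 1/(-923891/1012) = -1012/923891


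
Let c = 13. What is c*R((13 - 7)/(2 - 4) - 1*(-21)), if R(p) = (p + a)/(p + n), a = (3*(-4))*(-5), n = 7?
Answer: 1014/25 ≈ 40.560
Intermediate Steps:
a = 60 (a = -12*(-5) = 60)
R(p) = (60 + p)/(7 + p) (R(p) = (p + 60)/(p + 7) = (60 + p)/(7 + p))
c*R((13 - 7)/(2 - 4) - 1*(-21)) = 13*((60 + ((13 - 7)/(2 - 4) - 1*(-21)))/(7 + ((13 - 7)/(2 - 4) - 1*(-21)))) = 13*((60 + (6/(-2) + 21))/(7 + (6/(-2) + 21))) = 13*((60 + (6*(-½) + 21))/(7 + (6*(-½) + 21))) = 13*((60 + (-3 + 21))/(7 + (-3 + 21))) = 13*((60 + 18)/(7 + 18)) = 13*(78/25) = 1014/25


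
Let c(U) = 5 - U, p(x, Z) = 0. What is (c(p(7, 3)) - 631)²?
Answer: 391876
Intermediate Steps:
(c(p(7, 3)) - 631)² = ((5 - 1*0) - 631)² = ((5 + 0) - 631)² = (5 - 631)² = (-626)² = 391876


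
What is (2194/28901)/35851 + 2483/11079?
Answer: 2572734479059/11479281511329 ≈ 0.22412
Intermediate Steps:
(2194/28901)/35851 + 2483/11079 = (2194*(1/28901))*(1/35851) + 2483*(1/11079) = (2194/28901)*(1/35851) + 2483/11079 = 2194/1036129751 + 2483/11079 = 2572734479059/11479281511329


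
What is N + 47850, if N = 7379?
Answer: 55229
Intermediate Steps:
N + 47850 = 7379 + 47850 = 55229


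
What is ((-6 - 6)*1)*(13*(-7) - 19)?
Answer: 1320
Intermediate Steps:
((-6 - 6)*1)*(13*(-7) - 19) = (-12*1)*(-91 - 19) = -12*(-110) = 1320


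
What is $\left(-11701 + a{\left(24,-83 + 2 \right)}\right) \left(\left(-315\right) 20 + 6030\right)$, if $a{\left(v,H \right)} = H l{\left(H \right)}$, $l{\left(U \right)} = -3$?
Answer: $3093660$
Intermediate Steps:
$a{\left(v,H \right)} = - 3 H$ ($a{\left(v,H \right)} = H \left(-3\right) = - 3 H$)
$\left(-11701 + a{\left(24,-83 + 2 \right)}\right) \left(\left(-315\right) 20 + 6030\right) = \left(-11701 - 3 \left(-83 + 2\right)\right) \left(\left(-315\right) 20 + 6030\right) = \left(-11701 - -243\right) \left(-6300 + 6030\right) = \left(-11701 + 243\right) \left(-270\right) = \left(-11458\right) \left(-270\right) = 3093660$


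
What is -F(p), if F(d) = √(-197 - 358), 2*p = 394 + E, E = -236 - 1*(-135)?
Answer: -I*√555 ≈ -23.558*I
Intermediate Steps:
E = -101 (E = -236 + 135 = -101)
p = 293/2 (p = (394 - 101)/2 = (½)*293 = 293/2 ≈ 146.50)
F(d) = I*√555 (F(d) = √(-555) = I*√555)
-F(p) = -I*√555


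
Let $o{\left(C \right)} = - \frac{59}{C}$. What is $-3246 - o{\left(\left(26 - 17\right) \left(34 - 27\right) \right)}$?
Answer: $- \frac{204439}{63} \approx -3245.1$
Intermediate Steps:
$-3246 - o{\left(\left(26 - 17\right) \left(34 - 27\right) \right)} = -3246 - - \frac{59}{\left(26 - 17\right) \left(34 - 27\right)} = -3246 - - \frac{59}{9 \cdot 7} = -3246 - - \frac{59}{63} = -3246 + \frac{59}{63} = - \frac{204439}{63}$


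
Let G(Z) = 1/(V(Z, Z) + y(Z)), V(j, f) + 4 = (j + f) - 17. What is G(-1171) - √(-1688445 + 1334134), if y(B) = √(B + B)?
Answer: (-I + 2363*√354311 - I*√829796362)/(√2342 + 2363*I) ≈ -0.00042302 - 595.24*I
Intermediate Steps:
V(j, f) = -21 + f + j (V(j, f) = -4 + ((j + f) - 17) = -4 + ((f + j) - 17) = -4 + (-17 + f + j) = -21 + f + j)
y(B) = √2*√B (y(B) = √(2*B) = √2*√B)
G(Z) = 1/(-21 + 2*Z + √2*√Z) (G(Z) = 1/((-21 + Z + Z) + √2*√Z) = 1/((-21 + 2*Z) + √2*√Z) = 1/(-21 + 2*Z + √2*√Z))
G(-1171) - √(-1688445 + 1334134) = 1/(-21 + 2*(-1171) + √2*√(-1171)) - √(-1688445 + 1334134) = 1/(-21 - 2342 + √2*(I*√1171)) - √(-354311) = 1/(-21 - 2342 + I*√2342) - I*√354311 = 1/(-2363 + I*√2342) - I*√354311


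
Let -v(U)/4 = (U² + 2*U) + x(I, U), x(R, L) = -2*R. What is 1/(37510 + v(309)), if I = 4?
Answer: -1/346854 ≈ -2.8831e-6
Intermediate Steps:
v(U) = 32 - 8*U - 4*U² (v(U) = -4*((U² + 2*U) - 2*4) = -4*((U² + 2*U) - 8) = -4*(-8 + U² + 2*U) = 32 - 8*U - 4*U²)
1/(37510 + v(309)) = 1/(37510 + (32 - 8*309 - 4*309²)) = 1/(37510 + (32 - 2472 - 4*95481)) = 1/(37510 + (32 - 2472 - 381924)) = 1/(37510 - 384364) = 1/(-346854) = -1/346854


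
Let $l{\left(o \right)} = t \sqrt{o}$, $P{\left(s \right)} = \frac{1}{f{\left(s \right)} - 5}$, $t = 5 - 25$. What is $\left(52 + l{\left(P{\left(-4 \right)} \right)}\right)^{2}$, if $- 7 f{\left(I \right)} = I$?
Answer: $\frac{81024}{31} - \frac{2080 i \sqrt{217}}{31} \approx 2613.7 - 988.4 i$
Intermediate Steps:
$t = -20$ ($t = 5 - 25 = -20$)
$f{\left(I \right)} = - \frac{I}{7}$
$P{\left(s \right)} = \frac{1}{-5 - \frac{s}{7}}$ ($P{\left(s \right)} = \frac{1}{- \frac{s}{7} - 5} = \frac{1}{-5 - \frac{s}{7}}$)
$l{\left(o \right)} = - 20 \sqrt{o}$
$\left(52 + l{\left(P{\left(-4 \right)} \right)}\right)^{2} = \left(52 - 20 \sqrt{- \frac{7}{35 - 4}}\right)^{2} = \left(52 - 20 \sqrt{- \frac{7}{31}}\right)^{2} = \left(52 - 20 \frac{i \sqrt{217}}{31}\right)^{2} = \left(52 - \frac{20 i \sqrt{217}}{31}\right)^{2}$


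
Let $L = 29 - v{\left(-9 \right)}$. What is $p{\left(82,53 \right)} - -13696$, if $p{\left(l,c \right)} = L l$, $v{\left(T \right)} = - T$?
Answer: $15336$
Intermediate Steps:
$L = 20$ ($L = 29 - \left(-1\right) \left(-9\right) = 29 - 9 = 20$)
$p{\left(l,c \right)} = 20 l$
$p{\left(82,53 \right)} - -13696 = 20 \cdot 82 - -13696 = 1640 + 13696 = 15336$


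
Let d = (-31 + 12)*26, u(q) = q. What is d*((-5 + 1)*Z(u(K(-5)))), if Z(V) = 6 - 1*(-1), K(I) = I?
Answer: 13832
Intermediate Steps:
Z(V) = 7 (Z(V) = 6 + 1 = 7)
d = -494 (d = -19*26 = -494)
d*((-5 + 1)*Z(u(K(-5)))) = -494*(-5 + 1)*7 = -(-1976)*7 = -494*(-28) = 13832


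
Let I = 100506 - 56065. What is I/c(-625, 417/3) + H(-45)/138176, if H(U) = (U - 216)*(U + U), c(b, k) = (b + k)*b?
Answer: 3318941779/10492740000 ≈ 0.31631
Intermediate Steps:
c(b, k) = b*(b + k)
H(U) = 2*U*(-216 + U) (H(U) = (-216 + U)*(2*U) = 2*U*(-216 + U))
I = 44441
I/c(-625, 417/3) + H(-45)/138176 = 44441/((-625*(-625 + 417/3))) + (2*(-45)*(-216 - 45))/138176 = 44441/((-625*(-625 + 417*(⅓)))) + (2*(-45)*(-261))*(1/138176) = 44441/((-625*(-625 + 139))) + 23490*(1/138176) = 44441/((-625*(-486))) + 11745/69088 = 44441/303750 + 11745/69088 = 3318941779/10492740000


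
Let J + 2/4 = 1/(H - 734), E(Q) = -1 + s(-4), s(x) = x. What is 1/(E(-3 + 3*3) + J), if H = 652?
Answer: -41/226 ≈ -0.18142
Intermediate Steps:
E(Q) = -5 (E(Q) = -1 - 4 = -5)
J = -21/41 (J = -½ + 1/(652 - 734) = -½ + 1/(-82) = -½ - 1/82 = -21/41 ≈ -0.51220)
1/(E(-3 + 3*3) + J) = 1/(-5 - 21/41) = 1/(-226/41) = -41/226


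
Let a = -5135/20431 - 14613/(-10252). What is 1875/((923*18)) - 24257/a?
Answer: -28137524662646417/1361872745454 ≈ -20661.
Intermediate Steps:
a = 245914183/209458612 (a = -5135*1/20431 - 14613*(-1/10252) = -5135/20431 + 14613/10252 = 245914183/209458612 ≈ 1.1740)
1875/((923*18)) - 24257/a = 1875/((923*18)) - 24257/245914183/209458612 = 1875/16614 - 24257*209458612/245914183 = 1875*(1/16614) - 5080837551284/245914183 = 625/5538 - 5080837551284/245914183 = -28137524662646417/1361872745454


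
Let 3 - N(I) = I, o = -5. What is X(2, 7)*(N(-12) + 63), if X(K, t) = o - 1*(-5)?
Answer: 0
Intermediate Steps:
N(I) = 3 - I
X(K, t) = 0 (X(K, t) = -5 - 1*(-5) = -5 + 5 = 0)
X(2, 7)*(N(-12) + 63) = 0*((3 - 1*(-12)) + 63) = 0*((3 + 12) + 63) = 0*(15 + 63) = 0*78 = 0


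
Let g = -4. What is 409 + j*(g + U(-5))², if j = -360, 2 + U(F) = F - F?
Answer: -12551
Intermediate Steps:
U(F) = -2 (U(F) = -2 + (F - F) = -2 + 0 = -2)
409 + j*(g + U(-5))² = 409 - 360*(-4 - 2)² = 409 - 360*(-6)² = 409 - 360*36 = 409 - 12960 = -12551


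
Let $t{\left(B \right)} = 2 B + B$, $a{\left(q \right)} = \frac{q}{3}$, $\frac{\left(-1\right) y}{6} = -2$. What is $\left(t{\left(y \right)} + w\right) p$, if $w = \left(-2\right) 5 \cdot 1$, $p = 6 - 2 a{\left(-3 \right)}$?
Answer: $208$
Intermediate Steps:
$y = 12$ ($y = \left(-6\right) \left(-2\right) = 12$)
$a{\left(q \right)} = \frac{q}{3}$ ($a{\left(q \right)} = q \frac{1}{3} = \frac{q}{3}$)
$t{\left(B \right)} = 3 B$
$p = 8$ ($p = 6 - 2 \cdot \frac{1}{3} \left(-3\right) = 6 - -2 = 6 + 2 = 8$)
$w = -10$ ($w = \left(-10\right) 1 = -10$)
$\left(t{\left(y \right)} + w\right) p = \left(3 \cdot 12 - 10\right) 8 = \left(36 - 10\right) 8 = 26 \cdot 8 = 208$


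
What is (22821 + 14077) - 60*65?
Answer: 32998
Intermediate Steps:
(22821 + 14077) - 60*65 = 36898 - 3900 = 32998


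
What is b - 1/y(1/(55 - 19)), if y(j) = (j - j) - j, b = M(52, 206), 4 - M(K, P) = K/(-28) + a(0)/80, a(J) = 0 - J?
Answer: 293/7 ≈ 41.857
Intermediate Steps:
a(J) = -J
M(K, P) = 4 + K/28 (M(K, P) = 4 - (K/(-28) - 1*0/80) = 4 - (K*(-1/28) + 0*(1/80)) = 4 - (-K/28 + 0) = 4 - (-1)*K/28 = 4 + K/28)
b = 41/7 (b = 4 + (1/28)*52 = 4 + 13/7 = 41/7 ≈ 5.8571)
y(j) = -j (y(j) = 0 - j = -j)
b - 1/y(1/(55 - 19)) = 41/7 - 1/((-1/(55 - 19))) = 41/7 - 1/((-1/36)) = 41/7 - 1/((-1*1/36)) = 41/7 - 1/(-1/36) = 41/7 - 1*(-36) = 41/7 + 36 = 293/7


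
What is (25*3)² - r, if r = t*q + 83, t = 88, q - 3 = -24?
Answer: 7390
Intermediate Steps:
q = -21 (q = 3 - 24 = -21)
r = -1765 (r = 88*(-21) + 83 = -1848 + 83 = -1765)
(25*3)² - r = (25*3)² - 1*(-1765) = 75² + 1765 = 5625 + 1765 = 7390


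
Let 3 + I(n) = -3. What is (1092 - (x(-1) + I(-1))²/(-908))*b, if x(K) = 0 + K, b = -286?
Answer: -141796655/454 ≈ -3.1233e+5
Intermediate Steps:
I(n) = -6 (I(n) = -3 - 3 = -6)
x(K) = K
(1092 - (x(-1) + I(-1))²/(-908))*b = (1092 - (-1 - 6)²/(-908))*(-286) = (1092 - (-7)²*(-1)/908)*(-286) = (1092 - 49*(-1)/908)*(-286) = (1092 - 1*(-49/908))*(-286) = (1092 + 49/908)*(-286) = (991585/908)*(-286) = -141796655/454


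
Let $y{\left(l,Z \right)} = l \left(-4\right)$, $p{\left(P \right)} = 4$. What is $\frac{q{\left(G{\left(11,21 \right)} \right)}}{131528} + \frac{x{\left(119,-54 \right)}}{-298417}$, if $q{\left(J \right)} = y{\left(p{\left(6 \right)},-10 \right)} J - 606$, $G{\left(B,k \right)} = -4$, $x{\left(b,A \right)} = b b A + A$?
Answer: $\frac{50212016465}{19625095588} \approx 2.5586$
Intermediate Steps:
$x{\left(b,A \right)} = A + A b^{2}$ ($x{\left(b,A \right)} = b^{2} A + A = A b^{2} + A = A + A b^{2}$)
$y{\left(l,Z \right)} = - 4 l$
$q{\left(J \right)} = -606 - 16 J$ ($q{\left(J \right)} = \left(-4\right) 4 J - 606 = - 16 J - 606 = -606 - 16 J$)
$\frac{q{\left(G{\left(11,21 \right)} \right)}}{131528} + \frac{x{\left(119,-54 \right)}}{-298417} = \frac{-606 - -64}{131528} + \frac{\left(-54\right) \left(1 + 119^{2}\right)}{-298417} = \left(-606 + 64\right) \frac{1}{131528} + - 54 \left(1 + 14161\right) \left(- \frac{1}{298417}\right) = \left(-542\right) \frac{1}{131528} + \left(-54\right) 14162 \left(- \frac{1}{298417}\right) = - \frac{271}{65764} - - \frac{764748}{298417} = - \frac{271}{65764} + \frac{764748}{298417} = \frac{50212016465}{19625095588}$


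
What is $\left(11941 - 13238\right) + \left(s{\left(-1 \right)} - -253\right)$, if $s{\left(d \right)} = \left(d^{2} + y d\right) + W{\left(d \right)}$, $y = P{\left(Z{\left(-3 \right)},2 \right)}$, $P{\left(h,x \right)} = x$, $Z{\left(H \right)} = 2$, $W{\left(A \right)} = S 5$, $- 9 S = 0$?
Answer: $-1045$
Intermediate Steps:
$S = 0$ ($S = \left(- \frac{1}{9}\right) 0 = 0$)
$W{\left(A \right)} = 0$ ($W{\left(A \right)} = 0 \cdot 5 = 0$)
$y = 2$
$s{\left(d \right)} = d^{2} + 2 d$ ($s{\left(d \right)} = \left(d^{2} + 2 d\right) + 0 = d^{2} + 2 d$)
$\left(11941 - 13238\right) + \left(s{\left(-1 \right)} - -253\right) = \left(11941 - 13238\right) - -252 = -1297 + \left(\left(-1\right) 1 + 253\right) = -1297 + \left(-1 + 253\right) = -1297 + 252 = -1045$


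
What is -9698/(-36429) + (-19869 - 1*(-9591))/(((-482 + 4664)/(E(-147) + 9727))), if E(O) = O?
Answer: -597812802154/25391013 ≈ -23544.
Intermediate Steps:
-9698/(-36429) + (-19869 - 1*(-9591))/(((-482 + 4664)/(E(-147) + 9727))) = -9698/(-36429) + (-19869 - 1*(-9591))/(((-482 + 4664)/(-147 + 9727))) = -9698*(-1/36429) + (-19869 + 9591)/((4182/9580)) = 9698/36429 - 10278/(4182*(1/9580)) = 9698/36429 - 10278/2091/4790 = 9698/36429 - 10278*4790/2091 = 9698/36429 - 16410540/697 = -597812802154/25391013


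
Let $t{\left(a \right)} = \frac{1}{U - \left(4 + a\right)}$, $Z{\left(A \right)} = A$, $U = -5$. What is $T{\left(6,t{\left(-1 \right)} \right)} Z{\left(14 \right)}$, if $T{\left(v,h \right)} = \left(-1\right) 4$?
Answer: $-56$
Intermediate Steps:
$t{\left(a \right)} = \frac{1}{-9 - a}$ ($t{\left(a \right)} = \frac{1}{-5 - \left(4 + a\right)} = \frac{1}{-9 - a}$)
$T{\left(v,h \right)} = -4$
$T{\left(6,t{\left(-1 \right)} \right)} Z{\left(14 \right)} = \left(-4\right) 14 = -56$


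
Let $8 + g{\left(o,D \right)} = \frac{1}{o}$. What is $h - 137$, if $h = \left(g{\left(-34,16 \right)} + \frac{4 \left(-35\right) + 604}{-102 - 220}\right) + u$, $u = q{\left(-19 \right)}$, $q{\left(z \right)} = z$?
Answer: $- \frac{905785}{5474} \approx -165.47$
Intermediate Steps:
$g{\left(o,D \right)} = -8 + \frac{1}{o}$
$u = -19$
$h = - \frac{155847}{5474}$ ($h = \left(\left(-8 + \frac{1}{-34}\right) + \frac{4 \left(-35\right) + 604}{-102 - 220}\right) - 19 = \left(\left(-8 - \frac{1}{34}\right) + \frac{-140 + 604}{-322}\right) - 19 = \left(- \frac{273}{34} + 464 \left(- \frac{1}{322}\right)\right) - 19 = \left(- \frac{273}{34} - \frac{232}{161}\right) - 19 = - \frac{51841}{5474} - 19 = - \frac{155847}{5474} \approx -28.47$)
$h - 137 = - \frac{155847}{5474} - 137 = - \frac{905785}{5474}$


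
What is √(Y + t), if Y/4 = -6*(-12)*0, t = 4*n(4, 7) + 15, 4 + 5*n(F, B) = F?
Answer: √15 ≈ 3.8730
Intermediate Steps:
n(F, B) = -⅘ + F/5
t = 15 (t = 4*(-⅘ + (⅕)*4) + 15 = 4*(-⅘ + ⅘) + 15 = 4*0 + 15 = 0 + 15 = 15)
Y = 0 (Y = 4*(-6*(-12)*0) = 4*(72*0) = 4*0 = 0)
√(Y + t) = √(0 + 15) = √15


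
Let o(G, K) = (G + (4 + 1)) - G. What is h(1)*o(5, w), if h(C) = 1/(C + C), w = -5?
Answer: 5/2 ≈ 2.5000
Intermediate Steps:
o(G, K) = 5 (o(G, K) = (G + 5) - G = (5 + G) - G = 5)
h(C) = 1/(2*C)
h(1)*o(5, w) = ((½)/1)*5 = ((½)*1)*5 = (½)*5 = 5/2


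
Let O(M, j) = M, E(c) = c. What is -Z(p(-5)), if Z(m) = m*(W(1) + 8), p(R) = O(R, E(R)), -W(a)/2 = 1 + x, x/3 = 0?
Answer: 30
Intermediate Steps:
x = 0 (x = 3*0 = 0)
W(a) = -2 (W(a) = -2*(1 + 0) = -2*1 = -2)
p(R) = R
Z(m) = 6*m (Z(m) = m*(-2 + 8) = m*6 = 6*m)
-Z(p(-5)) = -6*(-5) = -1*(-30) = 30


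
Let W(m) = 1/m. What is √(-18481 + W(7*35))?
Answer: 2*I*√5659805/35 ≈ 135.94*I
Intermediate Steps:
√(-18481 + W(7*35)) = √(-18481 + 1/(7*35)) = √(-18481 + 1/245) = √(-4527844/245) = 2*I*√5659805/35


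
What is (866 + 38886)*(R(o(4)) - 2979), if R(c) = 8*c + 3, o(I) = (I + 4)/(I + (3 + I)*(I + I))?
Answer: -1773893248/15 ≈ -1.1826e+8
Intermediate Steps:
o(I) = (4 + I)/(I + 2*I*(3 + I)) (o(I) = (4 + I)/(I + (3 + I)*(2*I)) = (4 + I)/(I + 2*I*(3 + I)))
R(c) = 3 + 8*c
(866 + 38886)*(R(o(4)) - 2979) = (866 + 38886)*((3 + 8*((4 + 4)/(4*(7 + 2*4)))) - 2979) = 39752*((3 + 8*((¼)*8/(7 + 8))) - 2979) = 39752*((3 + 8*((¼)*8/15)) - 2979) = 39752*((3 + 8*((¼)*(1/15)*8)) - 2979) = 39752*((3 + 8*(2/15)) - 2979) = 39752*((3 + 16/15) - 2979) = 39752*(61/15 - 2979) = 39752*(-44624/15) = -1773893248/15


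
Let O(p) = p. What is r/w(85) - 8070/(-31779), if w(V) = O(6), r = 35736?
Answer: 63094598/10593 ≈ 5956.3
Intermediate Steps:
w(V) = 6
r/w(85) - 8070/(-31779) = 35736/6 - 8070/(-31779) = 35736*(1/6) - 8070*(-1/31779) = 5956 + 2690/10593 = 63094598/10593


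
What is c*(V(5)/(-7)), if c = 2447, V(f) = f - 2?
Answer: -7341/7 ≈ -1048.7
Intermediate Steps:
V(f) = -2 + f
c*(V(5)/(-7)) = 2447*((-2 + 5)/(-7)) = 2447*(3*(-1/7)) = 2447*(-3/7) = -7341/7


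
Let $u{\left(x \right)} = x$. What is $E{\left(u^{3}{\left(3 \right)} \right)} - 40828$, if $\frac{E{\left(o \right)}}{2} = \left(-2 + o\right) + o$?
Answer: $-40724$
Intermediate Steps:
$E{\left(o \right)} = -4 + 4 o$ ($E{\left(o \right)} = 2 \left(\left(-2 + o\right) + o\right) = 2 \left(-2 + 2 o\right) = -4 + 4 o$)
$E{\left(u^{3}{\left(3 \right)} \right)} - 40828 = \left(-4 + 4 \cdot 3^{3}\right) - 40828 = \left(-4 + 4 \cdot 27\right) - 40828 = \left(-4 + 108\right) - 40828 = 104 - 40828 = -40724$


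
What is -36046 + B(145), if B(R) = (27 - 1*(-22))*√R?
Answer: -36046 + 49*√145 ≈ -35456.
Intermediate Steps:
B(R) = 49*√R (B(R) = (27 + 22)*√R = 49*√R)
-36046 + B(145) = -36046 + 49*√145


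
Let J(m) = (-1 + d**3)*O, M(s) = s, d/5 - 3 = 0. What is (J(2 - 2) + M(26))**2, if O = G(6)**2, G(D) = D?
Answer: 14759820100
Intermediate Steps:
d = 15 (d = 15 + 5*0 = 15 + 0 = 15)
O = 36 (O = 6**2 = 36)
J(m) = 121464 (J(m) = (-1 + 15**3)*36 = (-1 + 3375)*36 = 3374*36 = 121464)
(J(2 - 2) + M(26))**2 = (121464 + 26)**2 = 121490**2 = 14759820100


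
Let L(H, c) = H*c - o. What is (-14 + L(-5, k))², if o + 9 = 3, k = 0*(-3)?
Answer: 64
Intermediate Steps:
k = 0
o = -6 (o = -9 + 3 = -6)
L(H, c) = 6 + H*c (L(H, c) = H*c - 1*(-6) = H*c + 6 = 6 + H*c)
(-14 + L(-5, k))² = (-14 + (6 - 5*0))² = (-14 + (6 + 0))² = (-14 + 6)² = (-8)² = 64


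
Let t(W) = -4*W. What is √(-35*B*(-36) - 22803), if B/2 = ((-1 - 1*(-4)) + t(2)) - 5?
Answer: I*√48003 ≈ 219.1*I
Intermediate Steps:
B = -20 (B = 2*(((-1 - 1*(-4)) - 4*2) - 5) = 2*(((-1 + 4) - 8) - 5) = 2*((3 - 8) - 5) = 2*(-5 - 5) = 2*(-10) = -20)
√(-35*B*(-36) - 22803) = √(-35*(-20)*(-36) - 22803) = √(700*(-36) - 22803) = √(-25200 - 22803) = √(-48003) = I*√48003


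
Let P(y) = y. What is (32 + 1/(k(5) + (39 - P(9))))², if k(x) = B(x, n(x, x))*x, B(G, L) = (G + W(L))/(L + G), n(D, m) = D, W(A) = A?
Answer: 1256641/1225 ≈ 1025.8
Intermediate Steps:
B(G, L) = 1 (B(G, L) = (G + L)/(L + G) = (G + L)/(G + L) = 1)
k(x) = x (k(x) = 1*x = x)
(32 + 1/(k(5) + (39 - P(9))))² = (32 + 1/(5 + (39 - 1*9)))² = (32 + 1/(5 + (39 - 9)))² = (32 + 1/(5 + 30))² = (32 + 1/35)² = (1121/35)² = 1256641/1225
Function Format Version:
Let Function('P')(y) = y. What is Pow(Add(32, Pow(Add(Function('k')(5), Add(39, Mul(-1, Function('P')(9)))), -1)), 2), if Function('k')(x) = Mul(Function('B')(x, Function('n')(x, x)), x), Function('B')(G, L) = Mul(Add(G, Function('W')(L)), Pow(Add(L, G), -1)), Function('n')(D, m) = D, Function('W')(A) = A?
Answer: Rational(1256641, 1225) ≈ 1025.8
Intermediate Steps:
Function('B')(G, L) = 1 (Function('B')(G, L) = Mul(Add(G, L), Pow(Add(L, G), -1)) = Mul(Add(G, L), Pow(Add(G, L), -1)) = 1)
Function('k')(x) = x (Function('k')(x) = Mul(1, x) = x)
Pow(Add(32, Pow(Add(Function('k')(5), Add(39, Mul(-1, Function('P')(9)))), -1)), 2) = Pow(Add(32, Pow(Add(5, Add(39, Mul(-1, 9))), -1)), 2) = Pow(Add(32, Pow(Add(5, Add(39, -9)), -1)), 2) = Pow(Add(32, Pow(Add(5, 30), -1)), 2) = Pow(Add(32, Pow(35, -1)), 2) = Pow(Add(32, Rational(1, 35)), 2) = Pow(Rational(1121, 35), 2) = Rational(1256641, 1225)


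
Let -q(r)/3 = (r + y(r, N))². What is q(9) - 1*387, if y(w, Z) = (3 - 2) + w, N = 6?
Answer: -1470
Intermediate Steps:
y(w, Z) = 1 + w
q(r) = -3*(1 + 2*r)² (q(r) = -3*(r + (1 + r))² = -3*(1 + 2*r)²)
q(9) - 1*387 = -3*(1 + 2*9)² - 1*387 = -3*(1 + 18)² - 387 = -3*19² - 387 = -3*361 - 387 = -1083 - 387 = -1470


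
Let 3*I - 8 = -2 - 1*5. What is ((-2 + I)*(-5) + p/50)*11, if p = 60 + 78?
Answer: 9152/75 ≈ 122.03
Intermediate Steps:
p = 138
I = 1/3 (I = 8/3 + (-2 - 1*5)/3 = 8/3 + (-2 - 5)/3 = 8/3 + (1/3)*(-7) = 8/3 - 7/3 = 1/3 ≈ 0.33333)
((-2 + I)*(-5) + p/50)*11 = ((-2 + 1/3)*(-5) + 138/50)*11 = (-5/3*(-5) + 138*(1/50))*11 = (25/3 + 69/25)*11 = (832/75)*11 = 9152/75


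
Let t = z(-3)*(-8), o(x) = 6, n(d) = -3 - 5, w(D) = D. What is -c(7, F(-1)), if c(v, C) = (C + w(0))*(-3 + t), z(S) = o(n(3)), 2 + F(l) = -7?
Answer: -459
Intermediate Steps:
F(l) = -9 (F(l) = -2 - 7 = -9)
n(d) = -8
z(S) = 6
t = -48 (t = 6*(-8) = -48)
c(v, C) = -51*C (c(v, C) = (C + 0)*(-3 - 48) = C*(-51) = -51*C)
-c(7, F(-1)) = -(-51)*(-9) = -1*459 = -459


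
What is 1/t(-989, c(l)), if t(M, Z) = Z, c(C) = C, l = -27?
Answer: -1/27 ≈ -0.037037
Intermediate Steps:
1/t(-989, c(l)) = 1/(-27) = -1/27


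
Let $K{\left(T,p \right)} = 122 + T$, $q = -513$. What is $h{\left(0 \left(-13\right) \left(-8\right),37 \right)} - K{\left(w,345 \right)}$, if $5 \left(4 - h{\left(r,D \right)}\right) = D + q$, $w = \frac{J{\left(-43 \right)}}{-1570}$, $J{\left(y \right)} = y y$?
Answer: $- \frac{33947}{1570} \approx -21.622$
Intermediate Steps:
$J{\left(y \right)} = y^{2}$
$w = - \frac{1849}{1570}$ ($w = \frac{\left(-43\right)^{2}}{-1570} = 1849 \left(- \frac{1}{1570}\right) = - \frac{1849}{1570} \approx -1.1777$)
$h{\left(r,D \right)} = \frac{533}{5} - \frac{D}{5}$ ($h{\left(r,D \right)} = 4 - \frac{D - 513}{5} = 4 - \frac{-513 + D}{5} = 4 - \left(- \frac{513}{5} + \frac{D}{5}\right) = \frac{533}{5} - \frac{D}{5}$)
$h{\left(0 \left(-13\right) \left(-8\right),37 \right)} - K{\left(w,345 \right)} = \left(\frac{533}{5} - \frac{37}{5}\right) - \left(122 - \frac{1849}{1570}\right) = \left(\frac{533}{5} - \frac{37}{5}\right) - \frac{189691}{1570} = \frac{496}{5} - \frac{189691}{1570} = - \frac{33947}{1570}$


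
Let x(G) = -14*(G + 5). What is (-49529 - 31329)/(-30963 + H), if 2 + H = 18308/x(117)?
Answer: 17263183/6613316 ≈ 2.6104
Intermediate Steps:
x(G) = -70 - 14*G (x(G) = -14*(5 + G) = -70 - 14*G)
H = -5431/427 (H = -2 + 18308/(-70 - 14*117) = -2 + 18308/(-70 - 1638) = -2 + 18308/(-1708) = -2 + 18308*(-1/1708) = -2 - 4577/427 = -5431/427 ≈ -12.719)
(-49529 - 31329)/(-30963 + H) = (-49529 - 31329)/(-30963 - 5431/427) = -80858/(-13226632/427) = -80858*(-427/13226632) = 17263183/6613316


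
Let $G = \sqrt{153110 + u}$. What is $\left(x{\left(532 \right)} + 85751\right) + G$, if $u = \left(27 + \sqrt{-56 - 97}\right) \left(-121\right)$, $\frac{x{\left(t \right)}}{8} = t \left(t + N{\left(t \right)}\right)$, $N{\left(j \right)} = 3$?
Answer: $2362711 + \sqrt{149843 - 363 i \sqrt{17}} \approx 2.3631 \cdot 10^{6} - 1.9332 i$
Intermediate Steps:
$x{\left(t \right)} = 8 t \left(3 + t\right)$ ($x{\left(t \right)} = 8 t \left(t + 3\right) = 8 t \left(3 + t\right)$)
$u = -3267 - 363 i \sqrt{17}$ ($u = \left(27 + \sqrt{-153}\right) \left(-121\right) = \left(27 + 3 i \sqrt{17}\right) \left(-121\right) = -3267 - 363 i \sqrt{17} \approx -3267.0 - 1496.7 i$)
$G = \sqrt{149843 - 363 i \sqrt{17}}$ ($G = \sqrt{153110 - \left(3267 + 363 i \sqrt{17}\right)} = \sqrt{149843 - 363 i \sqrt{17}} \approx 387.1 - 1.933 i$)
$\left(x{\left(532 \right)} + 85751\right) + G = \left(8 \cdot 532 \left(3 + 532\right) + 85751\right) + \sqrt{149843 - 363 i \sqrt{17}} = \left(8 \cdot 532 \cdot 535 + 85751\right) + \sqrt{149843 - 363 i \sqrt{17}} = \left(2276960 + 85751\right) + \sqrt{149843 - 363 i \sqrt{17}} = 2362711 + \sqrt{149843 - 363 i \sqrt{17}}$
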